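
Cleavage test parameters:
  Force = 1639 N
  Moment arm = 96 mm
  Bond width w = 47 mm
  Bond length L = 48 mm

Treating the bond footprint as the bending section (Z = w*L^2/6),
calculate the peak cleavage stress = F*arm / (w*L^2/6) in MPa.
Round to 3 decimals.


M = 1639 * 96 = 157344 N*mm
Z = 47 * 48^2 / 6 = 108288 / 6 mm^3
sigma = M / Z = 6 * 157344 / 108288 = 944064 / 108288
= 8.718 MPa

8.718


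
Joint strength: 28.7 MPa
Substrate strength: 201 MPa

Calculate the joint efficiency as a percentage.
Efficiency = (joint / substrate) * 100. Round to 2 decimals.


Efficiency = (28.7 / 201) * 100 = 14.28%

14.28


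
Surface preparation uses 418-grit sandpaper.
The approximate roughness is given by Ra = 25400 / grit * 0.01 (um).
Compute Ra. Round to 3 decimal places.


Ra = 25400 / 418 * 0.01
= 254 / 418
= 0.608 um

0.608


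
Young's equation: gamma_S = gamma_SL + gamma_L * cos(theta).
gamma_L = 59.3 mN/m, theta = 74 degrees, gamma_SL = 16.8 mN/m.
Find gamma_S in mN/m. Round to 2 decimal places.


cos(74 deg) = 0.275637
gamma_S = 16.8 + 59.3 * 0.275637
= 33.15 mN/m

33.15


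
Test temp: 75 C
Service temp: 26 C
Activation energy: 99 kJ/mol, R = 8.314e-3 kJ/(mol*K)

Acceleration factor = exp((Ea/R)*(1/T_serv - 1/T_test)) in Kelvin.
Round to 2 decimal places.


AF = exp((99/0.008314)*(1/299.15 - 1/348.15))
= 271.05

271.05


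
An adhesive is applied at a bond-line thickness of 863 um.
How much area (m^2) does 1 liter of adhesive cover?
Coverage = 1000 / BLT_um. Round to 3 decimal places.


Coverage = 1000 / 863 = 1.159 m^2

1.159


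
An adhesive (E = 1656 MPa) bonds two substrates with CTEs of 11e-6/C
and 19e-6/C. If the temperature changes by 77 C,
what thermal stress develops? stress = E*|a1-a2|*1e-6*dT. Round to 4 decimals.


Stress = 1656 * |11 - 19| * 1e-6 * 77
= 1.0201 MPa

1.0201


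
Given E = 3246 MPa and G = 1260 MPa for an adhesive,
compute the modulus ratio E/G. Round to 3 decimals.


E/G ratio = 3246 / 1260 = 2.576

2.576


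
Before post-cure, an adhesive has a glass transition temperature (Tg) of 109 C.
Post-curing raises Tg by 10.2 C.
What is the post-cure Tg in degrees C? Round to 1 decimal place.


Tg_post = Tg_base + delta_Tg
= 109 + 10.2
= 119.2 C

119.2


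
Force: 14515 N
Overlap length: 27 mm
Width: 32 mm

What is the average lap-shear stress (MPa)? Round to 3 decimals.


Average shear stress = F / (overlap * width)
= 14515 / (27 * 32)
= 16.800 MPa

16.800


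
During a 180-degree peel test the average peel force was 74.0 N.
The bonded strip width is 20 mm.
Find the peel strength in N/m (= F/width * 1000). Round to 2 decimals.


Peel strength = F/width * 1000
= 74.0 / 20 * 1000
= 3700.00 N/m

3700.00


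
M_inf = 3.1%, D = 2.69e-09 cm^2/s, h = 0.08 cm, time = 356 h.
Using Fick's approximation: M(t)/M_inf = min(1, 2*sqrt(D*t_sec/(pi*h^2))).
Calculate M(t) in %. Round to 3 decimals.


t = 1281600 s
ratio = min(1, 2*sqrt(2.69e-09*1281600/(pi*0.0064)))
= 0.828166
M(t) = 3.1 * 0.828166 = 2.567%

2.567


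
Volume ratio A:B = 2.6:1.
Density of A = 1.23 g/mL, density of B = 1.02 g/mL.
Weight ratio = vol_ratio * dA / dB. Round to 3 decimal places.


Wt ratio = 2.6 * 1.23 / 1.02
= 3.135

3.135


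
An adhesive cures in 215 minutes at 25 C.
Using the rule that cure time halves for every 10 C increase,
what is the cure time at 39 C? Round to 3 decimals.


Factor = 2^((39 - 25) / 10) = 2.6390
Cure time = 215 / 2.6390
= 81.470 minutes

81.470


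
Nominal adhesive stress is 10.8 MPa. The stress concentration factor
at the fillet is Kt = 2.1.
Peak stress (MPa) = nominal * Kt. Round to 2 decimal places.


Peak = 10.8 * 2.1 = 22.68 MPa

22.68


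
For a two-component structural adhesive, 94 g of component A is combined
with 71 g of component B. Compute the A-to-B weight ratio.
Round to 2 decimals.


Weight ratio A:B = 94 / 71
= 1.32

1.32


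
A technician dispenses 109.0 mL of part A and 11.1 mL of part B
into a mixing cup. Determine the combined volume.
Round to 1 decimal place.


Combined volume = 109.0 + 11.1
= 120.1 mL

120.1


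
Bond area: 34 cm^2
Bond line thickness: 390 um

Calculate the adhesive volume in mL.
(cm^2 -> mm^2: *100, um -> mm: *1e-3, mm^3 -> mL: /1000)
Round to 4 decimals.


V = 34*100 * 390*1e-3 / 1000
= 1.3260 mL

1.3260


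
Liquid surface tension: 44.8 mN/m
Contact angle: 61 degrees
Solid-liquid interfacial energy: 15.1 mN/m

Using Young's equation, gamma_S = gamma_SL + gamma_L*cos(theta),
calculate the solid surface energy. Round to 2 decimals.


gamma_S = 15.1 + 44.8 * cos(61)
= 36.82 mN/m

36.82


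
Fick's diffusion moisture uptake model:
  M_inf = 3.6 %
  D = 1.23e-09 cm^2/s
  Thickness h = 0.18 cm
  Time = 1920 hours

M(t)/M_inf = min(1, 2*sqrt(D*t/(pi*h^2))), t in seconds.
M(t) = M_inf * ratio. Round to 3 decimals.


t_sec = 1920 * 3600 = 6912000
ratio = 2*sqrt(1.23e-09*6912000/(pi*0.18^2))
= min(1, 0.578012)
= 0.578012
M(t) = 3.6 * 0.578012 = 2.081 %

2.081


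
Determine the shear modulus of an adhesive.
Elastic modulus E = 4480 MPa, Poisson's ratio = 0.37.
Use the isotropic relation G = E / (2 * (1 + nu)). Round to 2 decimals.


G = 4480 / (2*(1+0.37)) = 4480 / 2.74
= 1635.04 MPa

1635.04


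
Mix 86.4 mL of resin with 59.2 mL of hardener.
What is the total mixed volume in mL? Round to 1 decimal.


Total = 86.4 + 59.2 = 145.6 mL

145.6


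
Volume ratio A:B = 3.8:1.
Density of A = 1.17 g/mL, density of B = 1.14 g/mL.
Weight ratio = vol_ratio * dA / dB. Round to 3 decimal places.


Wt ratio = 3.8 * 1.17 / 1.14
= 3.900

3.900


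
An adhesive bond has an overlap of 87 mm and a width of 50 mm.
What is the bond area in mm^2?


Bond area = overlap * width
= 87 * 50
= 4350 mm^2

4350


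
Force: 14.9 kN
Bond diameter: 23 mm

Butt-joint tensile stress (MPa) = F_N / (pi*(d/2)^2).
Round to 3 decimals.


F_N = 14.9 * 1000 = 14900.0 N
A = pi*(11.5)^2 = 415.4756 mm^2
stress = 14900.0 / 415.4756 = 35.863 MPa

35.863


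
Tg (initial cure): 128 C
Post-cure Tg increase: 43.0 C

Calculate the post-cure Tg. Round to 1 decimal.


Post-cure Tg = 128 + 43.0 = 171.0 C

171.0


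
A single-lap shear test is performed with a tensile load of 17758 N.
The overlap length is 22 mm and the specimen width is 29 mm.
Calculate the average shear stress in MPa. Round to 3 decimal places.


Shear stress = F / (overlap * width)
= 17758 / (22 * 29)
= 17758 / 638
= 27.834 MPa

27.834


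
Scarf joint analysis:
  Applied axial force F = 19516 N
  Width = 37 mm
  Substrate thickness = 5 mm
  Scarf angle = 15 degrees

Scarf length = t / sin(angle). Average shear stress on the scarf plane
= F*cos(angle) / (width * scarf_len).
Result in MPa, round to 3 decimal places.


Scarf length = 5 / sin(15 deg) = 19.3185 mm
cos(15 deg) = 0.965926
Shear = 19516 * 0.965926 / (37 * 19.3185)
= 26.373 MPa

26.373


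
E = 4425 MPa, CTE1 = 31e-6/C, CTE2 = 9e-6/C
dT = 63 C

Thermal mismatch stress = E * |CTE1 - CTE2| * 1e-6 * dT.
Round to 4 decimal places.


= 4425 * 22e-6 * 63
= 6.1331 MPa

6.1331


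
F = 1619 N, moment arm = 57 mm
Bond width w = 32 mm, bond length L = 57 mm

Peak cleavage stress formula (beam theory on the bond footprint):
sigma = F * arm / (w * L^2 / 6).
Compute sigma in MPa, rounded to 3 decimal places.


sigma = (1619 * 57) / (32 * 3249 / 6)
= 92283 * 6 / 103968
= 553698 / 103968
= 5.326 MPa

5.326


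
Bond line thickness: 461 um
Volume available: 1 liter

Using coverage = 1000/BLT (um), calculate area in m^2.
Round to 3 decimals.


1 L = 1e6 mm^3, thickness = 461 um = 0.461 mm
Area = 1e6 / 0.461 mm^2 = (1e6 / 0.461) / 1e6 m^2 = 1000 / 461 m^2
= 2.169 m^2

2.169


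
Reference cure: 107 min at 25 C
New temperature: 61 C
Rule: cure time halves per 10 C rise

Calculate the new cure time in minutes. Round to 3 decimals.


factor = 2^((61-25)/10) = 12.1257
t_new = 107 / 12.1257 = 8.824 min

8.824


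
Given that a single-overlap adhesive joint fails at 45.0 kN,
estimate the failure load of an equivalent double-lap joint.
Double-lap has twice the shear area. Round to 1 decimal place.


Double-lap factor = 2
Expected load = 45.0 * 2 = 90.0 kN

90.0


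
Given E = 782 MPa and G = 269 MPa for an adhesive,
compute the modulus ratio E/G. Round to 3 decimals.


E/G ratio = 782 / 269 = 2.907

2.907


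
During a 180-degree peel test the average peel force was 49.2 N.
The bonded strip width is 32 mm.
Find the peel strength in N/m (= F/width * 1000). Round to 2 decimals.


Peel strength = F/width * 1000
= 49.2 / 32 * 1000
= 1537.50 N/m

1537.50


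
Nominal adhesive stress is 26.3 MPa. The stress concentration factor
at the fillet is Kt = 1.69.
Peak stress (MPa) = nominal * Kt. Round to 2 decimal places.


Peak = 26.3 * 1.69 = 44.45 MPa

44.45


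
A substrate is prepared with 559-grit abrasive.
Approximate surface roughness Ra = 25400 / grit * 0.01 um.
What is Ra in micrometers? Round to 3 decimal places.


Ra = 25400 / 559 * 0.01 = 0.454 um

0.454


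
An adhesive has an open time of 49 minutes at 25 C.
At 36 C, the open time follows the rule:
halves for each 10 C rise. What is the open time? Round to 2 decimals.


Factor = 2^((36-25)/10) = 2.1435
Open time = 49 / 2.1435 = 22.86 min

22.86


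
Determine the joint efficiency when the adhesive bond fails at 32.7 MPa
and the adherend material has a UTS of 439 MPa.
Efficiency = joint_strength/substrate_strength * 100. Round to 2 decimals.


Joint efficiency = 32.7 / 439 * 100
= 7.45%

7.45


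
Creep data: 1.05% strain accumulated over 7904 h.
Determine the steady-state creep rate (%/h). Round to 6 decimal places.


Rate = 1.05 / 7904 = 0.000133 %/h

0.000133


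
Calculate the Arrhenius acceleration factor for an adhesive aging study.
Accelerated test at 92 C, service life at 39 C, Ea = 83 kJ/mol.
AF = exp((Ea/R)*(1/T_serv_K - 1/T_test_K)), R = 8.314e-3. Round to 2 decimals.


T_test = 365.15 K, T_serv = 312.15 K
Ea/R = 83 / 0.008314 = 9983.16
AF = exp(9983.16 * (1/312.15 - 1/365.15))
= 103.76

103.76


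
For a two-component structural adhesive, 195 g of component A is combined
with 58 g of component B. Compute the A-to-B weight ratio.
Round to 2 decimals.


Weight ratio A:B = 195 / 58
= 3.36

3.36


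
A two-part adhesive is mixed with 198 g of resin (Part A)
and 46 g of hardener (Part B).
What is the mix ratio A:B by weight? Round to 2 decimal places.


Mix ratio = mass_A / mass_B
= 198 / 46
= 4.30

4.30


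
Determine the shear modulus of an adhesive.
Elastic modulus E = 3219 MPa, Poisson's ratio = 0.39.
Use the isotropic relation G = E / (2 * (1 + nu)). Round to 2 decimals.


G = 3219 / (2*(1+0.39)) = 3219 / 2.78
= 1157.91 MPa

1157.91


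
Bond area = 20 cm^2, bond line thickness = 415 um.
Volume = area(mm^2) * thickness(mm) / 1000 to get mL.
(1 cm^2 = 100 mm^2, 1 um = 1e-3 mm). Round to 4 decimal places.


area_mm2 = 20 * 100 = 2000
blt_mm = 415 * 1e-3 = 0.415
vol_mm3 = 2000 * 0.415 = 830.0
vol_mL = 830.0 / 1000 = 0.8300 mL

0.8300


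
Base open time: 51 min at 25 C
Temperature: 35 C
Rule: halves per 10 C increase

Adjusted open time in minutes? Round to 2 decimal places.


Acceleration = 2^((35-25)/10) = 2.0000
Open time = 51 / 2.0000 = 25.50 min

25.50


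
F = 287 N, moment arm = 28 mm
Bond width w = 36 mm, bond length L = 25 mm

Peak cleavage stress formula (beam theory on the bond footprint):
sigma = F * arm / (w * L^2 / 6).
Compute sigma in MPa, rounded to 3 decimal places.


sigma = (287 * 28) / (36 * 625 / 6)
= 8036 * 6 / 22500
= 48216 / 22500
= 2.143 MPa

2.143


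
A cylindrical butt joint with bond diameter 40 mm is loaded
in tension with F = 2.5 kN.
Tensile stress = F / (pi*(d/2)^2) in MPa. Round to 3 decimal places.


Area = pi * (40/2)^2 = 1256.6371 mm^2
Stress = 2.5*1000 / 1256.6371
= 1.989 MPa

1.989


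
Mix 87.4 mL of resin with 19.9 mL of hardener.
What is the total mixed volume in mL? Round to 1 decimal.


Total = 87.4 + 19.9 = 107.3 mL

107.3


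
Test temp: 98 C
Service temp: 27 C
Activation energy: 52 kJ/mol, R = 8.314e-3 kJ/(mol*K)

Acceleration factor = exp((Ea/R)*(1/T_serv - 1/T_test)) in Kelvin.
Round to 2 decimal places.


AF = exp((52/0.008314)*(1/300.15 - 1/371.15))
= 53.85

53.85


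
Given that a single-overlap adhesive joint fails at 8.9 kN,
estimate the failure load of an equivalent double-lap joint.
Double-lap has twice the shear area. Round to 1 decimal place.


Double-lap factor = 2
Expected load = 8.9 * 2 = 17.8 kN

17.8


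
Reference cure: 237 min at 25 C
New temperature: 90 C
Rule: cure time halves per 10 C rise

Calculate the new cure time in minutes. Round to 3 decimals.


factor = 2^((90-25)/10) = 90.5097
t_new = 237 / 90.5097 = 2.619 min

2.619


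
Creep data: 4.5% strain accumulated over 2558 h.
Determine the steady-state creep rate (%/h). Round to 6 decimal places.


Rate = 4.5 / 2558 = 0.001759 %/h

0.001759


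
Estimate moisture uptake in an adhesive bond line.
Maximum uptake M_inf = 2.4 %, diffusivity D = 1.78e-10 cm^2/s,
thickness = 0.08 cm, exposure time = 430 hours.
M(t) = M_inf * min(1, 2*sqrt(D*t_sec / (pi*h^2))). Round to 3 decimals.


Convert time: 430 h = 1548000 s
ratio = min(1, 2*sqrt(1.78e-10*1548000/(pi*0.08^2)))
= 0.234132
M(t) = 2.4 * 0.234132 = 0.562%

0.562


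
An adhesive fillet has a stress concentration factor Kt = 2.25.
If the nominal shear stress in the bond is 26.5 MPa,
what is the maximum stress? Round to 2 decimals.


Max stress = 26.5 * 2.25 = 59.63 MPa

59.63


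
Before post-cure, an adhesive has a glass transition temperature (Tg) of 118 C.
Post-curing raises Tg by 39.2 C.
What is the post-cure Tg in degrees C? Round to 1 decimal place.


Tg_post = Tg_base + delta_Tg
= 118 + 39.2
= 157.2 C

157.2


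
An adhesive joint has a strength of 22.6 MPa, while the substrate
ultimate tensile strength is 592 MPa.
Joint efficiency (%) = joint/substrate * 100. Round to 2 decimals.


Efficiency = 22.6 / 592 * 100
= 3.82%

3.82


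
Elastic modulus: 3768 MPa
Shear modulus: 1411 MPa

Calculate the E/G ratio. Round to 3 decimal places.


E / G = 3768 / 1411 = 2.670

2.670


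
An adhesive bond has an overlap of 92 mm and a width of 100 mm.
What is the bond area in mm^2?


Bond area = overlap * width
= 92 * 100
= 9200 mm^2

9200


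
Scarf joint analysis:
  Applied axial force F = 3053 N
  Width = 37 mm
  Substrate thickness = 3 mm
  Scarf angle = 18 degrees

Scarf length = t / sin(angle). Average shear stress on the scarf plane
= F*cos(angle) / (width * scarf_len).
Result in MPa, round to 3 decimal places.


Scarf length = 3 / sin(18 deg) = 9.7082 mm
cos(18 deg) = 0.951057
Shear = 3053 * 0.951057 / (37 * 9.7082)
= 8.083 MPa

8.083


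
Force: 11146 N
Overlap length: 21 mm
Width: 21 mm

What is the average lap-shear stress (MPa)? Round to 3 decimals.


Average shear stress = F / (overlap * width)
= 11146 / (21 * 21)
= 25.274 MPa

25.274


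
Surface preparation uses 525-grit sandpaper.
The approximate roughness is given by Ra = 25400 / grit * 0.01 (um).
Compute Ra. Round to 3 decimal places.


Ra = 25400 / 525 * 0.01
= 254 / 525
= 0.484 um

0.484


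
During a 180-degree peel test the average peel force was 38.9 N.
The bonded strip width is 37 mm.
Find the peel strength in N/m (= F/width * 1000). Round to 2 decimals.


Peel strength = F/width * 1000
= 38.9 / 37 * 1000
= 1051.35 N/m

1051.35


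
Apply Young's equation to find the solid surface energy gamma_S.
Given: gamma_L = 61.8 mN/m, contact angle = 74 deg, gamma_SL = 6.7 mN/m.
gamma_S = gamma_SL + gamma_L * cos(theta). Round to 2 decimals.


theta_rad = 74 * pi/180 = 1.291544
gamma_S = 6.7 + 61.8 * cos(1.291544)
= 23.73 mN/m

23.73


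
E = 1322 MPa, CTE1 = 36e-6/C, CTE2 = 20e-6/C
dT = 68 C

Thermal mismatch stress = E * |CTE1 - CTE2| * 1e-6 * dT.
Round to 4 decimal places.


= 1322 * 16e-6 * 68
= 1.4383 MPa

1.4383


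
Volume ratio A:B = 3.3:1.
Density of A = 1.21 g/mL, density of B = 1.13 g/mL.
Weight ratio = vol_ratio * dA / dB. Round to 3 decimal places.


Wt ratio = 3.3 * 1.21 / 1.13
= 3.534

3.534


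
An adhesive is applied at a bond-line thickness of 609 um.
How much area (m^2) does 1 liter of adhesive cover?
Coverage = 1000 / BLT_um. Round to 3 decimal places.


Coverage = 1000 / 609 = 1.642 m^2

1.642


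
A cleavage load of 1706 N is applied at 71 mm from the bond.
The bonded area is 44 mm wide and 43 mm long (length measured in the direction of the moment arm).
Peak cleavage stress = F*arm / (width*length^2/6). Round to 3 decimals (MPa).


Moment = 1706 * 71 = 121126 N*mm
Section modulus = 44 * 1849 / 6 = 81356 / 6 mm^3
Stress = 121126 / (81356 / 6) = 726756 / 81356
= 8.933 MPa

8.933


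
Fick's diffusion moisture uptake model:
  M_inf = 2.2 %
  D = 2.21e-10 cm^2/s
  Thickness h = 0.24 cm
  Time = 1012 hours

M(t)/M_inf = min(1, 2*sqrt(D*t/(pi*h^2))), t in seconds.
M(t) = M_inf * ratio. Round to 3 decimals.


t_sec = 1012 * 3600 = 3643200
ratio = 2*sqrt(2.21e-10*3643200/(pi*0.24^2))
= min(1, 0.133408)
= 0.133408
M(t) = 2.2 * 0.133408 = 0.293 %

0.293


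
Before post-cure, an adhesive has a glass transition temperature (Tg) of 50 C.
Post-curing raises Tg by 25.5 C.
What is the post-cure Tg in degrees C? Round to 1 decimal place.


Tg_post = Tg_base + delta_Tg
= 50 + 25.5
= 75.5 C

75.5


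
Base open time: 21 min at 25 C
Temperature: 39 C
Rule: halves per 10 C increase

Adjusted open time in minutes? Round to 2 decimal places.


Acceleration = 2^((39-25)/10) = 2.6390
Open time = 21 / 2.6390 = 7.96 min

7.96


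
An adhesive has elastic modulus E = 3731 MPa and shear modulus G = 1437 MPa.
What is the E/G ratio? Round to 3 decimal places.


E/G = 3731 / 1437 = 2.596

2.596


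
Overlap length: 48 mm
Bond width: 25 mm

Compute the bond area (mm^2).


Bond area = 48 * 25 = 1200 mm^2

1200


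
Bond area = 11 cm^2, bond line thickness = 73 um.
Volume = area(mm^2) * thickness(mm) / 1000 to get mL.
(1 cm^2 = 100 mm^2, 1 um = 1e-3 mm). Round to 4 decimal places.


area_mm2 = 11 * 100 = 1100
blt_mm = 73 * 1e-3 = 0.073
vol_mm3 = 1100 * 0.073 = 80.3
vol_mL = 80.3 / 1000 = 0.0803 mL

0.0803


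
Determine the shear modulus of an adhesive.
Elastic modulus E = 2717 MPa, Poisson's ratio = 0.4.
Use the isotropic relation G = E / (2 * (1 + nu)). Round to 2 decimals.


G = 2717 / (2*(1+0.4)) = 2717 / 2.80
= 970.36 MPa

970.36


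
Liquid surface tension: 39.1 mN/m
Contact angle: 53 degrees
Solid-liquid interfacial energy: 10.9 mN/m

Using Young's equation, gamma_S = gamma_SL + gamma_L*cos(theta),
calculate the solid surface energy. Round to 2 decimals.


gamma_S = 10.9 + 39.1 * cos(53)
= 34.43 mN/m

34.43


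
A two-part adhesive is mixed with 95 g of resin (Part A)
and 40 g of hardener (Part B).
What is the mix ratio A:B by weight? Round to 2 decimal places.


Mix ratio = mass_A / mass_B
= 95 / 40
= 2.38

2.38


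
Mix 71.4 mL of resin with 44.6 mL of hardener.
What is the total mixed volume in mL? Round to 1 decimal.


Total = 71.4 + 44.6 = 116.0 mL

116.0


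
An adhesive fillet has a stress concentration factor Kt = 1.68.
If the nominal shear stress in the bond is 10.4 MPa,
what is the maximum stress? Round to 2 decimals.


Max stress = 10.4 * 1.68 = 17.47 MPa

17.47


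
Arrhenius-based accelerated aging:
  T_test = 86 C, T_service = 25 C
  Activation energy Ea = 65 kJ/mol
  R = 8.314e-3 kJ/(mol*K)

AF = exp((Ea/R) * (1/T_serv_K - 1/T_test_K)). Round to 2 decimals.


T_test_K = 359.15, T_serv_K = 298.15
AF = exp((65/8.314e-3) * (1/298.15 - 1/359.15))
= 85.95

85.95


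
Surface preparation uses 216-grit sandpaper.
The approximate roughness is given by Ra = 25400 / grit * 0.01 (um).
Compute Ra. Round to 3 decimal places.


Ra = 25400 / 216 * 0.01
= 254 / 216
= 1.176 um

1.176


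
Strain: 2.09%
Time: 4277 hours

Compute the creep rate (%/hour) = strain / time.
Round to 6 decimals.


Creep rate = 2.09 / 4277
= 0.000489 %/h

0.000489


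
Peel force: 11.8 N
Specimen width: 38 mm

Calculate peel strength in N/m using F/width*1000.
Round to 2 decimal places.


Peel strength = 11.8 / 38 * 1000 = 310.53 N/m

310.53


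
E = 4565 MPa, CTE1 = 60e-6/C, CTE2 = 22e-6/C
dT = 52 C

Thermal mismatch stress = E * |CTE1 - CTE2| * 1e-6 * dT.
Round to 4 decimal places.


= 4565 * 38e-6 * 52
= 9.0204 MPa

9.0204


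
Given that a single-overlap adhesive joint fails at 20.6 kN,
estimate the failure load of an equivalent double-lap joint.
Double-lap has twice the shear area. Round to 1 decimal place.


Double-lap factor = 2
Expected load = 20.6 * 2 = 41.2 kN

41.2


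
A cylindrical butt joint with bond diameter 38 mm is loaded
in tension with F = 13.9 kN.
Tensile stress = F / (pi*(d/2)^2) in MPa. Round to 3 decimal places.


Area = pi * (38/2)^2 = 1134.1149 mm^2
Stress = 13.9*1000 / 1134.1149
= 12.256 MPa

12.256


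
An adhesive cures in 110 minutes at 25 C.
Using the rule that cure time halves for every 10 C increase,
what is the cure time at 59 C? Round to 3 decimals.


Factor = 2^((59 - 25) / 10) = 10.5561
Cure time = 110 / 10.5561
= 10.421 minutes

10.421


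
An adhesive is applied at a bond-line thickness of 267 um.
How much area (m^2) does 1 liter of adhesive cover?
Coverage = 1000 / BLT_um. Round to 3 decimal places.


Coverage = 1000 / 267 = 3.745 m^2

3.745


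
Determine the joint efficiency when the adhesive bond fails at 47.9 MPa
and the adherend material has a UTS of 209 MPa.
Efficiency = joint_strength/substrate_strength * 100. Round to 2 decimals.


Joint efficiency = 47.9 / 209 * 100
= 22.92%

22.92


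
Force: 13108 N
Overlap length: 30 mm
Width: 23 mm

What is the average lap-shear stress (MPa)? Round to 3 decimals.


Average shear stress = F / (overlap * width)
= 13108 / (30 * 23)
= 18.997 MPa

18.997


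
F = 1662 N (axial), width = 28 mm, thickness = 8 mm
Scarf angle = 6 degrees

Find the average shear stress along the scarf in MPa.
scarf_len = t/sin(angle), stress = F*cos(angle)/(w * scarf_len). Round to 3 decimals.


scarf_len = 8/sin(6 deg) = 76.5342
cos(6 deg) = 0.994522
stress = 1662*0.994522/(28*76.5342) = 0.771 MPa

0.771


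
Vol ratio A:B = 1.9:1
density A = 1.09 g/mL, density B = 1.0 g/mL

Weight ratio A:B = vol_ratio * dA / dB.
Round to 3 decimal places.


Weight ratio = 1.9 * 1.09 / 1.0
= 2.071

2.071


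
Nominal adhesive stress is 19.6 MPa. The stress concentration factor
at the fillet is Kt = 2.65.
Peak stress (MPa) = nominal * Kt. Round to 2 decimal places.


Peak = 19.6 * 2.65 = 51.94 MPa

51.94


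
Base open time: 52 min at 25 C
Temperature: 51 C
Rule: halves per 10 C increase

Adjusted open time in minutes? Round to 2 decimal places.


Acceleration = 2^((51-25)/10) = 6.0629
Open time = 52 / 6.0629 = 8.58 min

8.58


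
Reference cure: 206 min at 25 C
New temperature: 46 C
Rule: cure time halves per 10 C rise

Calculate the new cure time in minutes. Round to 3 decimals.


factor = 2^((46-25)/10) = 4.2871
t_new = 206 / 4.2871 = 48.051 min

48.051


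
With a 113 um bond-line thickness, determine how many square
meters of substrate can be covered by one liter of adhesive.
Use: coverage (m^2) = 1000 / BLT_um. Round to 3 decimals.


Coverage = 1000 / 113 = 8.850 m^2

8.850


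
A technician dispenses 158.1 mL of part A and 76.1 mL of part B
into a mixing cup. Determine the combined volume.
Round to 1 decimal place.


Combined volume = 158.1 + 76.1
= 234.2 mL

234.2


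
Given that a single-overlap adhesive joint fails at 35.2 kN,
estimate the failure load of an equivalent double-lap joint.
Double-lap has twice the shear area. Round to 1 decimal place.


Double-lap factor = 2
Expected load = 35.2 * 2 = 70.4 kN

70.4


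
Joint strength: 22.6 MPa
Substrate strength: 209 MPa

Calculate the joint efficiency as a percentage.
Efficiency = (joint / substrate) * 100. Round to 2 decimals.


Efficiency = (22.6 / 209) * 100 = 10.81%

10.81


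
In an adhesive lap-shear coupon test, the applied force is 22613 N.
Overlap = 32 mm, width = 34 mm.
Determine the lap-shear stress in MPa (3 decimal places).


stress = F / (overlap * width)
= 22613 / (32 * 34)
= 20.784 MPa

20.784


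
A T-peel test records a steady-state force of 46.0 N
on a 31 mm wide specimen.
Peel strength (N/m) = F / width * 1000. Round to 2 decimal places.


Peel strength = 46.0 / 31 * 1000
= 1483.87 N/m

1483.87


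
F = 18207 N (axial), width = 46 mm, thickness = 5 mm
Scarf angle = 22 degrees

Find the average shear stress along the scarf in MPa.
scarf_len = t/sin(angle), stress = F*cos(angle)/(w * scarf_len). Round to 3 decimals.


scarf_len = 5/sin(22 deg) = 13.3473
cos(22 deg) = 0.927184
stress = 18207*0.927184/(46*13.3473) = 27.495 MPa

27.495


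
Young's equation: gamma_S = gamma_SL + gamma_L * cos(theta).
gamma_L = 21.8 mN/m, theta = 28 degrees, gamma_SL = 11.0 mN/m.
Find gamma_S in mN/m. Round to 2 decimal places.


cos(28 deg) = 0.882948
gamma_S = 11.0 + 21.8 * 0.882948
= 30.25 mN/m

30.25


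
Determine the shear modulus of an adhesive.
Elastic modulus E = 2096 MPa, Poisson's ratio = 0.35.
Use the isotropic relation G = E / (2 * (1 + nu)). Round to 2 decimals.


G = 2096 / (2*(1+0.35)) = 2096 / 2.70
= 776.30 MPa

776.30


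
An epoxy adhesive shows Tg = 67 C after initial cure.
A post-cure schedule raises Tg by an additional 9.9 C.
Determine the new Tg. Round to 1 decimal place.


New Tg = 67 + 9.9
= 76.9 C

76.9


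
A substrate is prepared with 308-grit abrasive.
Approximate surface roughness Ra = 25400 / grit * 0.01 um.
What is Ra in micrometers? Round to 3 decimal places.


Ra = 25400 / 308 * 0.01 = 0.825 um

0.825


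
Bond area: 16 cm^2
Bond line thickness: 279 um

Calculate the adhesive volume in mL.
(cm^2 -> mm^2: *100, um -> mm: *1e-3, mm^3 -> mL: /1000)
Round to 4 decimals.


V = 16*100 * 279*1e-3 / 1000
= 0.4464 mL

0.4464


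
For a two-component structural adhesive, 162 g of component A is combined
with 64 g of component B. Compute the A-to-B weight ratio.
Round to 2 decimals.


Weight ratio A:B = 162 / 64
= 2.53

2.53


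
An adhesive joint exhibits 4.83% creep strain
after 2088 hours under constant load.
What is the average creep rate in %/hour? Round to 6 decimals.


Creep rate = strain / time
= 4.83 / 2088
= 0.002313 %/h

0.002313


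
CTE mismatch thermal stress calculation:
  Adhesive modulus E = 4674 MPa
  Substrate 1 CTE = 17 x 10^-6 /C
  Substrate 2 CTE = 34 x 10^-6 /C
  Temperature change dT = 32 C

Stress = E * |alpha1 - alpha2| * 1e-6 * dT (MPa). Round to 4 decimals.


delta_alpha = |17 - 34| = 17 x 10^-6/C
Stress = 4674 * 17e-6 * 32
= 2.5427 MPa

2.5427


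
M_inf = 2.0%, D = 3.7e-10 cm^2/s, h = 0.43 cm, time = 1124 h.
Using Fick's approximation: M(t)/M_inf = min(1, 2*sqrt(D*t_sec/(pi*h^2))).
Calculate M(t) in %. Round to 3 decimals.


t = 4046400 s
ratio = min(1, 2*sqrt(3.7e-10*4046400/(pi*0.1849)))
= 0.101536
M(t) = 2.0 * 0.101536 = 0.203%

0.203


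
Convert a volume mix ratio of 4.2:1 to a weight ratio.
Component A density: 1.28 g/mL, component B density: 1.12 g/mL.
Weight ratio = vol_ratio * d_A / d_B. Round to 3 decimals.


= 4.2 * 1.28 / 1.12 = 4.800

4.800


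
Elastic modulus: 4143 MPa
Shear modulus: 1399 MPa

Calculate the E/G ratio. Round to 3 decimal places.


E / G = 4143 / 1399 = 2.961

2.961


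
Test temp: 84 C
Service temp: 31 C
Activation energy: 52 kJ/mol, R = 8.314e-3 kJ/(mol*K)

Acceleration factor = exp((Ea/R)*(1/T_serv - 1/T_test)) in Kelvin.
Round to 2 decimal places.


AF = exp((52/0.008314)*(1/304.15 - 1/357.15))
= 21.15

21.15


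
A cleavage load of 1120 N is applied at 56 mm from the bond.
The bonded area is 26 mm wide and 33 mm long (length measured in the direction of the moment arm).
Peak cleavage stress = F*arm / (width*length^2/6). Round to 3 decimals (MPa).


Moment = 1120 * 56 = 62720 N*mm
Section modulus = 26 * 1089 / 6 = 28314 / 6 mm^3
Stress = 62720 / (28314 / 6) = 376320 / 28314
= 13.291 MPa

13.291


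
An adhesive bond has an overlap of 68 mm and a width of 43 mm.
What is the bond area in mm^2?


Bond area = overlap * width
= 68 * 43
= 2924 mm^2

2924


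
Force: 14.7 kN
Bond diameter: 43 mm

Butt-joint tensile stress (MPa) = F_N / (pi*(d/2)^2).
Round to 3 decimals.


F_N = 14.7 * 1000 = 14700.0 N
A = pi*(21.5)^2 = 1452.2012 mm^2
stress = 14700.0 / 1452.2012 = 10.123 MPa

10.123


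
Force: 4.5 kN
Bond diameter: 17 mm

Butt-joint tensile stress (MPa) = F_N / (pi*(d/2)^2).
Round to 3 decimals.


F_N = 4.5 * 1000 = 4500.0 N
A = pi*(8.5)^2 = 226.9801 mm^2
stress = 4500.0 / 226.9801 = 19.826 MPa

19.826


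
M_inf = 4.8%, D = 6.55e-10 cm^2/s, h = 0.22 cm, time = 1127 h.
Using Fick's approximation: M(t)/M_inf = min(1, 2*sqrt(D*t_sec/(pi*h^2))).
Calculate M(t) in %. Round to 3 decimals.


t = 4057200 s
ratio = min(1, 2*sqrt(6.55e-10*4057200/(pi*0.0484)))
= 0.264403
M(t) = 4.8 * 0.264403 = 1.269%

1.269


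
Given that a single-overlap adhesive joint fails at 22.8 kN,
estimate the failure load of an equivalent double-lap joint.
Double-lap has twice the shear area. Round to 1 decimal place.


Double-lap factor = 2
Expected load = 22.8 * 2 = 45.6 kN

45.6


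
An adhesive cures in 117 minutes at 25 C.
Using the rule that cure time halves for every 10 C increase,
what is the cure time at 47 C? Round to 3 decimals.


Factor = 2^((47 - 25) / 10) = 4.5948
Cure time = 117 / 4.5948
= 25.464 minutes

25.464


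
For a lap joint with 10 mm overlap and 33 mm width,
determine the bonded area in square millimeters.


Area = 10 * 33 = 330 mm^2

330


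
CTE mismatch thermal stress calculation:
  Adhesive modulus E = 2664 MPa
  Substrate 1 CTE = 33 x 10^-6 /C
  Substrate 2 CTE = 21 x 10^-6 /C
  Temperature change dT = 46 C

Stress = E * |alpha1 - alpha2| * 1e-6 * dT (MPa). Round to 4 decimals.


delta_alpha = |33 - 21| = 12 x 10^-6/C
Stress = 2664 * 12e-6 * 46
= 1.4705 MPa

1.4705


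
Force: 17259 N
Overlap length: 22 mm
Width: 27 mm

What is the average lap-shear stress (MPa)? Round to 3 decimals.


Average shear stress = F / (overlap * width)
= 17259 / (22 * 27)
= 29.056 MPa

29.056


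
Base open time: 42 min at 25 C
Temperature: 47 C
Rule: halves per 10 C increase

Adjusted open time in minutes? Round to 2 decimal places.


Acceleration = 2^((47-25)/10) = 4.5948
Open time = 42 / 4.5948 = 9.14 min

9.14


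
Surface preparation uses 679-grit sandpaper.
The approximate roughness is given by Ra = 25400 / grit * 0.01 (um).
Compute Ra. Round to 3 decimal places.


Ra = 25400 / 679 * 0.01
= 254 / 679
= 0.374 um

0.374


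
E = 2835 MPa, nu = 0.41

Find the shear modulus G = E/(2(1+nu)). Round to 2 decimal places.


G = 2835 / (2 * 1.41)
= 1005.32 MPa

1005.32


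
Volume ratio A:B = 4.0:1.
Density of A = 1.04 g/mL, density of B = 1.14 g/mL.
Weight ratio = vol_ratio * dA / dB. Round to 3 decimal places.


Wt ratio = 4.0 * 1.04 / 1.14
= 3.649

3.649


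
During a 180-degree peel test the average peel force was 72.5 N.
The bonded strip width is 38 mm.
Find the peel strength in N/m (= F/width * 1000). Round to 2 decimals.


Peel strength = F/width * 1000
= 72.5 / 38 * 1000
= 1907.89 N/m

1907.89


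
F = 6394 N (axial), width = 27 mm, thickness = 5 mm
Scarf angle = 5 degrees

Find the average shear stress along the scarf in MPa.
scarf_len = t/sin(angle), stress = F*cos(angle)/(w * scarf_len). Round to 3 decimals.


scarf_len = 5/sin(5 deg) = 57.3686
cos(5 deg) = 0.996195
stress = 6394*0.996195/(27*57.3686) = 4.112 MPa

4.112


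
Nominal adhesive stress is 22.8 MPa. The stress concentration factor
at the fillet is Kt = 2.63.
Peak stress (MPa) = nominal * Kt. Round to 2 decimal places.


Peak = 22.8 * 2.63 = 59.96 MPa

59.96


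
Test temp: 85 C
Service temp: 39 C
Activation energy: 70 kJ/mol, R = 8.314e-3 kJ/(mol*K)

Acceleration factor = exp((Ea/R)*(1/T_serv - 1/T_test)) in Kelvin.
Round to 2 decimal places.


AF = exp((70/0.008314)*(1/312.15 - 1/358.15))
= 31.95

31.95


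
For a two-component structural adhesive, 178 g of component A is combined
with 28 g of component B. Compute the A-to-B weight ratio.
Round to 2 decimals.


Weight ratio A:B = 178 / 28
= 6.36

6.36


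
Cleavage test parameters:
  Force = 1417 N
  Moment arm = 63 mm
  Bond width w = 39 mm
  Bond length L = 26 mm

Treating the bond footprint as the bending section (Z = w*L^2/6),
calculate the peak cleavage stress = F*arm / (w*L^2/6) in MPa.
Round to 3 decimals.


M = 1417 * 63 = 89271 N*mm
Z = 39 * 26^2 / 6 = 26364 / 6 mm^3
sigma = M / Z = 6 * 89271 / 26364 = 535626 / 26364
= 20.317 MPa

20.317


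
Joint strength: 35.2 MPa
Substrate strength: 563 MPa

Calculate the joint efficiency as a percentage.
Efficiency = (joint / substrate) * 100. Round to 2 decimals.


Efficiency = (35.2 / 563) * 100 = 6.25%

6.25


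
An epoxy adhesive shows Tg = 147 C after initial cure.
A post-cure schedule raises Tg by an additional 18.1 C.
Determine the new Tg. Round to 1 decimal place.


New Tg = 147 + 18.1
= 165.1 C

165.1


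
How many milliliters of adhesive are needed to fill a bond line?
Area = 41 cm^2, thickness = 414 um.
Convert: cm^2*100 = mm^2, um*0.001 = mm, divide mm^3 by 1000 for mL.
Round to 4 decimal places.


= (41 * 100) * (414 * 0.001) / 1000
= 1.6974 mL

1.6974


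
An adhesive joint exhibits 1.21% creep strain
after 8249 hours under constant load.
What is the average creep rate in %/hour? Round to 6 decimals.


Creep rate = strain / time
= 1.21 / 8249
= 0.000147 %/h

0.000147


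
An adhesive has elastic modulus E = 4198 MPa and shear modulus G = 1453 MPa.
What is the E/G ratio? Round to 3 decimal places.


E/G = 4198 / 1453 = 2.889

2.889


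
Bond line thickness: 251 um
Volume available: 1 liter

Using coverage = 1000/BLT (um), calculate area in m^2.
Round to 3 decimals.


1 L = 1e6 mm^3, thickness = 251 um = 0.251 mm
Area = 1e6 / 0.251 mm^2 = (1e6 / 0.251) / 1e6 m^2 = 1000 / 251 m^2
= 3.984 m^2

3.984


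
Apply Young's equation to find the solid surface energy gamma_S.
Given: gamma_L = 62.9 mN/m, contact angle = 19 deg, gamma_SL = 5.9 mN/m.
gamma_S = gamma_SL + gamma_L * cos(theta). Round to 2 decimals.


theta_rad = 19 * pi/180 = 0.331613
gamma_S = 5.9 + 62.9 * cos(0.331613)
= 65.37 mN/m

65.37


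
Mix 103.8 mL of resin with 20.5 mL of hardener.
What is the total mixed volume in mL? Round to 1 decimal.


Total = 103.8 + 20.5 = 124.3 mL

124.3


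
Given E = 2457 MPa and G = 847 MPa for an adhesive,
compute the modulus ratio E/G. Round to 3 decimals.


E/G ratio = 2457 / 847 = 2.901

2.901


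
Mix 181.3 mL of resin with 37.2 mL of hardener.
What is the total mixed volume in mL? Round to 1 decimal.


Total = 181.3 + 37.2 = 218.5 mL

218.5


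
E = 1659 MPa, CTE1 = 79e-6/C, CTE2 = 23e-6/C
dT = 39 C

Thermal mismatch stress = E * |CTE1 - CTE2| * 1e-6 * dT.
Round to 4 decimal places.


= 1659 * 56e-6 * 39
= 3.6233 MPa

3.6233


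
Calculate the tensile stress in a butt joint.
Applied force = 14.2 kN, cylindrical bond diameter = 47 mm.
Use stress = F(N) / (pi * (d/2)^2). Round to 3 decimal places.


A = pi * 23.5^2 = 1734.9445 mm^2
sigma = 14200.0 / 1734.9445 = 8.185 MPa

8.185


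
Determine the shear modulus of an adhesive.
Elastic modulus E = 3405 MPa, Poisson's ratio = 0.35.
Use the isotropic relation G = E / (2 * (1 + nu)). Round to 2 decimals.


G = 3405 / (2*(1+0.35)) = 3405 / 2.70
= 1261.11 MPa

1261.11


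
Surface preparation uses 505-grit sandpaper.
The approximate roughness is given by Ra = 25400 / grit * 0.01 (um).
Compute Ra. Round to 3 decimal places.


Ra = 25400 / 505 * 0.01
= 254 / 505
= 0.503 um

0.503


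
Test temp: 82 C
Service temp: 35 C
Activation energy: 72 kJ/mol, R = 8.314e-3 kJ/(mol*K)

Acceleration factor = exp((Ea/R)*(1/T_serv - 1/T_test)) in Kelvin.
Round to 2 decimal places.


AF = exp((72/0.008314)*(1/308.15 - 1/355.15))
= 41.23

41.23


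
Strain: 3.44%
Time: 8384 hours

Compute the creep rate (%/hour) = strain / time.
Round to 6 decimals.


Creep rate = 3.44 / 8384
= 0.000410 %/h

0.000410


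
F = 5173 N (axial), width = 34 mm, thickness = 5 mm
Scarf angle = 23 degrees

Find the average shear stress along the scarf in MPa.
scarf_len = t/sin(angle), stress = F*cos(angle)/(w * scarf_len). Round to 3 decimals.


scarf_len = 5/sin(23 deg) = 12.7965
cos(23 deg) = 0.920505
stress = 5173*0.920505/(34*12.7965) = 10.945 MPa

10.945


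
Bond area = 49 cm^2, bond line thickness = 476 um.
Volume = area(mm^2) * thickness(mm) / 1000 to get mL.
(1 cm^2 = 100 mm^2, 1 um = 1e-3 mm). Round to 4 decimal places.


area_mm2 = 49 * 100 = 4900
blt_mm = 476 * 1e-3 = 0.476
vol_mm3 = 4900 * 0.476 = 2332.4
vol_mL = 2332.4 / 1000 = 2.3324 mL

2.3324


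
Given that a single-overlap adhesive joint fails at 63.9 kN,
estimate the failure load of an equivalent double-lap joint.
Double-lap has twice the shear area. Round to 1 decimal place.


Double-lap factor = 2
Expected load = 63.9 * 2 = 127.8 kN

127.8


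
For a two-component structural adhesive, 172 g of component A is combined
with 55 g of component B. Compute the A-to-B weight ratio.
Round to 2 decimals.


Weight ratio A:B = 172 / 55
= 3.13

3.13


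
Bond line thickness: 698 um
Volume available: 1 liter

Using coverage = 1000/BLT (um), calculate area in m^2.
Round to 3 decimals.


1 L = 1e6 mm^3, thickness = 698 um = 0.698 mm
Area = 1e6 / 0.698 mm^2 = (1e6 / 0.698) / 1e6 m^2 = 1000 / 698 m^2
= 1.433 m^2

1.433


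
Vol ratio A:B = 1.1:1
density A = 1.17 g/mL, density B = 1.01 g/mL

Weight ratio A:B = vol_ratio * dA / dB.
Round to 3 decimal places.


Weight ratio = 1.1 * 1.17 / 1.01
= 1.274

1.274


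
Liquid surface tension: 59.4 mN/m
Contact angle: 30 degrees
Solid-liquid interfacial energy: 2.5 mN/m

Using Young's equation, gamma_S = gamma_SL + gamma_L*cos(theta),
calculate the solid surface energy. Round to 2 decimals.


gamma_S = 2.5 + 59.4 * cos(30)
= 53.94 mN/m

53.94


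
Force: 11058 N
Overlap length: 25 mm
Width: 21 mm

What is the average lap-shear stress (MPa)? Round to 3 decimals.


Average shear stress = F / (overlap * width)
= 11058 / (25 * 21)
= 21.063 MPa

21.063


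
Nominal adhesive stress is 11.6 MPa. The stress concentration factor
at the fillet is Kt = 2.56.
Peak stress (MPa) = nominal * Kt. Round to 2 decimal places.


Peak = 11.6 * 2.56 = 29.70 MPa

29.70


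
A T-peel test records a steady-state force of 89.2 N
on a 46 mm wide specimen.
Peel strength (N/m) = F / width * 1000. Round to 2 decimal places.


Peel strength = 89.2 / 46 * 1000
= 1939.13 N/m

1939.13


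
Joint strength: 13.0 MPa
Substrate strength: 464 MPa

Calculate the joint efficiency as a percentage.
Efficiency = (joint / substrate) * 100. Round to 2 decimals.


Efficiency = (13.0 / 464) * 100 = 2.80%

2.80


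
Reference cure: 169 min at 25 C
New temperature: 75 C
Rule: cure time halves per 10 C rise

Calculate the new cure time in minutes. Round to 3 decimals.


factor = 2^((75-25)/10) = 32.0000
t_new = 169 / 32.0000 = 5.281 min

5.281


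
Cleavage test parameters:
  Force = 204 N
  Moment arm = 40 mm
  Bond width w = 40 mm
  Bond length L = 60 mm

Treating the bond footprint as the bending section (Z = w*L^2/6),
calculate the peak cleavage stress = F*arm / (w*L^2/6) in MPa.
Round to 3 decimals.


M = 204 * 40 = 8160 N*mm
Z = 40 * 60^2 / 6 = 144000 / 6 mm^3
sigma = M / Z = 6 * 8160 / 144000 = 48960 / 144000
= 0.340 MPa

0.340


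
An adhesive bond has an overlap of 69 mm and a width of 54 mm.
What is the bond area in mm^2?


Bond area = overlap * width
= 69 * 54
= 3726 mm^2

3726
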